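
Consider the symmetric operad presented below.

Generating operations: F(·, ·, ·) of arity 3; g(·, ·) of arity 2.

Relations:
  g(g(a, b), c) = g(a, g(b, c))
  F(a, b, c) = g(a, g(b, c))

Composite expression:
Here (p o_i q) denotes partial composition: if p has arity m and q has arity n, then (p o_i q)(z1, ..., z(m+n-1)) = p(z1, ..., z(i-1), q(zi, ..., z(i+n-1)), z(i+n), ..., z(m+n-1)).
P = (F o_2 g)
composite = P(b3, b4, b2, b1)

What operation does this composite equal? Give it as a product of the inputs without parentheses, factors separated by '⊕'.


Under associativity of F, the answer is the b's in reading order.
g(b4, b2) spells out as b4 ⊕ b2
F(b3, g(b4, b2), b1) spells out as b3 ⊕ b4 ⊕ b2 ⊕ b1

b3 ⊕ b4 ⊕ b2 ⊕ b1


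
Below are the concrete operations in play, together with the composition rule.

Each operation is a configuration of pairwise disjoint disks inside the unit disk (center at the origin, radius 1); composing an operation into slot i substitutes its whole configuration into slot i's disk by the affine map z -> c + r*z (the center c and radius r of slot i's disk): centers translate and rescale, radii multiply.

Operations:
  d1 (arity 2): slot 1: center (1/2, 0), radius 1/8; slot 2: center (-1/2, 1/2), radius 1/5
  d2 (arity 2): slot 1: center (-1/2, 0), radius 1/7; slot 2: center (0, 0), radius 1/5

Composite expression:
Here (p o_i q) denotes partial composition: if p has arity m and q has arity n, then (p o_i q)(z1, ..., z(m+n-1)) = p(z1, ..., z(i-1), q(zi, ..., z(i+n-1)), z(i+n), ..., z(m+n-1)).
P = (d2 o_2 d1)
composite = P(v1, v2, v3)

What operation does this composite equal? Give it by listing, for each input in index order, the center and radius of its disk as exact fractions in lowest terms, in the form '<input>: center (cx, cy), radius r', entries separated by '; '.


v1: center (-1/2, 0), radius 1/7; v2: center (1/10, 0), radius 1/40; v3: center (-1/10, 1/10), radius 1/25


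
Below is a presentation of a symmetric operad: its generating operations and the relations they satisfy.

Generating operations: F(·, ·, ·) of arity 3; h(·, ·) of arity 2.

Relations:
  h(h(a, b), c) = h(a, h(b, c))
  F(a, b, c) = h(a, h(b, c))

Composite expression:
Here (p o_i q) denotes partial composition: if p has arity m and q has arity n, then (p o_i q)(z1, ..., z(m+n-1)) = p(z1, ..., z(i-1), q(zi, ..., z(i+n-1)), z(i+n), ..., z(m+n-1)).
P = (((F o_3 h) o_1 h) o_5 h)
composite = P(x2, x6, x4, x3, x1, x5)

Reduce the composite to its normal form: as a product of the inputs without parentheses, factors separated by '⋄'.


Key point: F is associative — brackets drop, the x-order remains.
h(x2, x6) reduces to x2 ⋄ x6
h(x1, x5) reduces to x1 ⋄ x5
h(x3, h(x1, x5)) reduces to x3 ⋄ x1 ⋄ x5
F(h(x2, x6), x4, h(x3, h(x1, x5))) reduces to x2 ⋄ x6 ⋄ x4 ⋄ x3 ⋄ x1 ⋄ x5

x2 ⋄ x6 ⋄ x4 ⋄ x3 ⋄ x1 ⋄ x5


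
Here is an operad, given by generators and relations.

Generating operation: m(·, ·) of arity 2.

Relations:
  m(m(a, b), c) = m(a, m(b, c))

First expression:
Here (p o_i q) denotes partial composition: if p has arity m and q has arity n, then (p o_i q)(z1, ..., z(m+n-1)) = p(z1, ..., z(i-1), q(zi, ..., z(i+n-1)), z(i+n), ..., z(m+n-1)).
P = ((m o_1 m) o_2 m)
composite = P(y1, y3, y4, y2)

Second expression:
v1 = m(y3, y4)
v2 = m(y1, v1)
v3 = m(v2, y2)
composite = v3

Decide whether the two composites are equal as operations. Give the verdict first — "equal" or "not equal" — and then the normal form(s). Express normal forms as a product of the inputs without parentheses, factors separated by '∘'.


equal; the common form is y1 ∘ y3 ∘ y4 ∘ y2

Reducing the first expression gives y1 ∘ y3 ∘ y4 ∘ y2
Reducing the second expression gives y1 ∘ y3 ∘ y4 ∘ y2
Both agree, so they are equal.


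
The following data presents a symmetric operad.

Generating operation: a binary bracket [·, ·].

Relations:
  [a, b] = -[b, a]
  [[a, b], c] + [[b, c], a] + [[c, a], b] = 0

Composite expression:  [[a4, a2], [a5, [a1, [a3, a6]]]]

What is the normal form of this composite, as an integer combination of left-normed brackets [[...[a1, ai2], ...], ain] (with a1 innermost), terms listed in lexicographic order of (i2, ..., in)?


Left-normed coefficients sit on the a1-initial expansion words.
Composite bracket: [[a4, a2], [a5, [a1, [a3, a6]]]]
Under [a, b] = ab - ba we get 32 signed associative words (2^5 = 32).
Words beginning with a1 determine it all:
  a1a3a6a5a2a4 (sign -1) contributes -[[[[[a1, a3], a6], a5], a2], a4]
  a1a3a6a5a4a2 (sign +1) contributes +[[[[[a1, a3], a6], a5], a4], a2]
  a1a6a3a5a2a4 (sign +1) contributes +[[[[[a1, a6], a3], a5], a2], a4]
  a1a6a3a5a4a2 (sign -1) contributes -[[[[[a1, a6], a3], a5], a4], a2]

-[[[[[a1, a3], a6], a5], a2], a4] + [[[[[a1, a3], a6], a5], a4], a2] + [[[[[a1, a6], a3], a5], a2], a4] - [[[[[a1, a6], a3], a5], a4], a2]


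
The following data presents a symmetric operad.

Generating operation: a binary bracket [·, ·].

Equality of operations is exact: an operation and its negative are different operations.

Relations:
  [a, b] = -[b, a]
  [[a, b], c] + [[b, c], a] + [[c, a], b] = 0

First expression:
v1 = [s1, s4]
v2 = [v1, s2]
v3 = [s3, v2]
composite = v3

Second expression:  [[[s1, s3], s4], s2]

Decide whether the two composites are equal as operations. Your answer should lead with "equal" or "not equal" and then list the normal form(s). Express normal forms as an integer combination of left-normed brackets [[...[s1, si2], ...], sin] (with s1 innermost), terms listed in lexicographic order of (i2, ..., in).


not equal; the first gives -[[[s1, s4], s2], s3] and the second [[[s1, s3], s4], s2]

Normal form of the first expression: -[[[s1, s4], s2], s3]
Normal form of the second expression: [[[s1, s3], s4], s2]
The normal forms differ: not equal.


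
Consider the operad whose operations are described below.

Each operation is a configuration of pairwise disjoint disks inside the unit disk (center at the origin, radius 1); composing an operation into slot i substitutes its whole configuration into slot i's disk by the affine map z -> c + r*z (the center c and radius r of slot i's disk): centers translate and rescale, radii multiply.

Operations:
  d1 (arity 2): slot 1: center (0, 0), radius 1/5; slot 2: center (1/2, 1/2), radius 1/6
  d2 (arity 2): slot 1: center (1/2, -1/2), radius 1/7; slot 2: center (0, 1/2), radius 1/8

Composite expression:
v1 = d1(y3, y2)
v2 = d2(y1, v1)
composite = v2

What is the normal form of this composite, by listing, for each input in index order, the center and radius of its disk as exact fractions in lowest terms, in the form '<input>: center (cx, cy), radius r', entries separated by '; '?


y1: center (1/2, -1/2), radius 1/7; y2: center (1/16, 9/16), radius 1/48; y3: center (0, 1/2), radius 1/40

Follow each y-input down from d2: c' goes to c + r*c', radius to r*r'.
for y1, the 1-step affine chain lands on center (1/2, -1/2), radius 1/7
for y3, the 2-step affine chain lands on center (0, 1/2), radius 1/40
for y2, the 2-step affine chain lands on center (1/16, 9/16), radius 1/48


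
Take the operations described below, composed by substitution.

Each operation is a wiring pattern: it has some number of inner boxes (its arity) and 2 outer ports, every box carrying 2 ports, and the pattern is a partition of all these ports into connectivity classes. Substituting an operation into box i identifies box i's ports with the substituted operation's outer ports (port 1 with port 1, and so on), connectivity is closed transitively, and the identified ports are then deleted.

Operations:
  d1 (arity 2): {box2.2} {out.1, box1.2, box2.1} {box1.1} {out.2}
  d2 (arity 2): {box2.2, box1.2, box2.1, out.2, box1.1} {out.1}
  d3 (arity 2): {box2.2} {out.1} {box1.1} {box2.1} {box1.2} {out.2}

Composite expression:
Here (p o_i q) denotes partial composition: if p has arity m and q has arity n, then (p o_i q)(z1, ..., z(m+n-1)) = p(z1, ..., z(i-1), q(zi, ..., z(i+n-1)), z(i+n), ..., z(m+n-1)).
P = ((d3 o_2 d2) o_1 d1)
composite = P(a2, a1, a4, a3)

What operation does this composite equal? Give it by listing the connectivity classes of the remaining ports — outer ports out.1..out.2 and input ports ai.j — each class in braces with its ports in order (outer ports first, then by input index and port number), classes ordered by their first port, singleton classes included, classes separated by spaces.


{out.1} {out.2} {a1.1, a2.2} {a1.2} {a2.1} {a3.1, a3.2, a4.1, a4.2}

Connectivity passes through glued d3-boundaries; trace each wire chain.
the subtree at d1 composes to {out.1, a1.1, a2.2} {out.2} {a1.2} {a2.1} on (a2, a1); out.j = own outer ports
the subtree at d2 composes to {out.1} {out.2, a3.1, a3.2, a4.1, a4.2} on (a4, a3); out.j = own outer ports
the subtree at d3 composes to {out.1} {out.2} {a1.1, a2.2} {a1.2} {a2.1} {a3.1, a3.2, a4.1, a4.2} on (a2, a1, a4, a3); out.j = own outer ports


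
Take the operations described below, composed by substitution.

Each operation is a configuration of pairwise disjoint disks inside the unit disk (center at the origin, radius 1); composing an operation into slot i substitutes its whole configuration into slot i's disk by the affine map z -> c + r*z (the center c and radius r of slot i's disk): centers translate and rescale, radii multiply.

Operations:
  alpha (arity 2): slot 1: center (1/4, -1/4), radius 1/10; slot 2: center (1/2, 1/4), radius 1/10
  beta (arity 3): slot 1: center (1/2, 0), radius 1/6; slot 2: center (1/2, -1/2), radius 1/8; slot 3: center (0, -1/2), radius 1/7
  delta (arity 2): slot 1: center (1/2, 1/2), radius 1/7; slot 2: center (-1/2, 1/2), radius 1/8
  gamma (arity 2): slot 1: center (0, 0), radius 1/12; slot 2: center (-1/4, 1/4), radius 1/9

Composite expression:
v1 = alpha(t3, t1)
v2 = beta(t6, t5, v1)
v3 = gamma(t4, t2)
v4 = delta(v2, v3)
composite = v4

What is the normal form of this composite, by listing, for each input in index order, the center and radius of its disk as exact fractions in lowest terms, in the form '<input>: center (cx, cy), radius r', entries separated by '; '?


t1: center (25/49, 85/196), radius 1/490; t2: center (-17/32, 17/32), radius 1/72; t3: center (99/196, 83/196), radius 1/490; t4: center (-1/2, 1/2), radius 1/96; t5: center (4/7, 3/7), radius 1/56; t6: center (4/7, 1/2), radius 1/42

Follow each t-input down from delta: c' goes to c + r*c', radius to r*r'.
for t6, the 2-step affine chain lands on center (4/7, 1/2), radius 1/42
for t5, the 2-step affine chain lands on center (4/7, 3/7), radius 1/56
for t3, the 3-step affine chain lands on center (99/196, 83/196), radius 1/490
for t1, the 3-step affine chain lands on center (25/49, 85/196), radius 1/490
for t4, the 2-step affine chain lands on center (-1/2, 1/2), radius 1/96
for t2, the 2-step affine chain lands on center (-17/32, 17/32), radius 1/72


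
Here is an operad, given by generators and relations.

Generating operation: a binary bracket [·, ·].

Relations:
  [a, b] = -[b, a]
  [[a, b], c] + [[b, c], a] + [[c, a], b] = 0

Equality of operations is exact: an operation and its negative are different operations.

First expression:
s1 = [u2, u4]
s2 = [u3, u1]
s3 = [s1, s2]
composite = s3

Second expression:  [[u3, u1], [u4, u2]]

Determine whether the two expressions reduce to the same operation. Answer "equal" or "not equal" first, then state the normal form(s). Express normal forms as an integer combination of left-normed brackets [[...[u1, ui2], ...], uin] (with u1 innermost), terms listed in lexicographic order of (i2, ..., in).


equal — both sides give [[[u1, u3], u2], u4] - [[[u1, u3], u4], u2]

The first composite normalizes to [[[u1, u3], u2], u4] - [[[u1, u3], u4], u2]
The second composite normalizes to [[[u1, u3], u2], u4] - [[[u1, u3], u4], u2]
Same normal form: equal.


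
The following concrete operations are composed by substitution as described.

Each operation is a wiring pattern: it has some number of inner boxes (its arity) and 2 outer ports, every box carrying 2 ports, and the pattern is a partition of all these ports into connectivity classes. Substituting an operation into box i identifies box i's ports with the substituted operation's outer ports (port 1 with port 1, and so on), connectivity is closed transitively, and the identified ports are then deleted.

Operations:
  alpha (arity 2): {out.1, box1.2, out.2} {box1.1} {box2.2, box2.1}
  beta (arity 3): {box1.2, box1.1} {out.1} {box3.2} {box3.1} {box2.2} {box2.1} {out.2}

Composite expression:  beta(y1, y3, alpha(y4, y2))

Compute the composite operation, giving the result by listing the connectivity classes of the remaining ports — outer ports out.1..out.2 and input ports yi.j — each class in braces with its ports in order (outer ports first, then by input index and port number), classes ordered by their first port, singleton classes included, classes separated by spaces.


{out.1} {out.2} {y1.1, y1.2} {y2.1, y2.2} {y3.1} {y3.2} {y4.1} {y4.2}

Substituting into beta glues patterns; closure does the rest.
stage alpha: inputs (y4, y2), connectivity {out.1, out.2, y4.2} {y2.1, y2.2} {y4.1}, out.j its boundary
stage beta: inputs (y1, y3, y4, y2), connectivity {out.1} {out.2} {y1.1, y1.2} {y2.1, y2.2} {y3.1} {y3.2} {y4.1} {y4.2}, out.j its boundary


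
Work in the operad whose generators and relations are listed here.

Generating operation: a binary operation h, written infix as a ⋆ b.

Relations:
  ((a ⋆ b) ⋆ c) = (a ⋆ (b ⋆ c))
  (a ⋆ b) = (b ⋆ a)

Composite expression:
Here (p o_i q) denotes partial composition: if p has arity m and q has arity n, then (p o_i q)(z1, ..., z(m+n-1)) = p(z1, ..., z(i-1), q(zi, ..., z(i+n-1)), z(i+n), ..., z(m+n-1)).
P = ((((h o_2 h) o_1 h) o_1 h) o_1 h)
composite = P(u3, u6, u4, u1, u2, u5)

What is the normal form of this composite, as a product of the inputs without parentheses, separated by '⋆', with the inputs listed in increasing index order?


u1 ⋆ u2 ⋆ u3 ⋆ u4 ⋆ u5 ⋆ u6

Any arrangement under h is one operation, so sort the u-inputs.
(u3 ⋆ u6) unparenthesizes to u3 ⋆ u6
((u3 ⋆ u6) ⋆ u4) unparenthesizes to u3 ⋆ u6 ⋆ u4
(((u3 ⋆ u6) ⋆ u4) ⋆ u1) unparenthesizes to u3 ⋆ u6 ⋆ u4 ⋆ u1
(u2 ⋆ u5) unparenthesizes to u2 ⋆ u5
((((u3 ⋆ u6) ⋆ u4) ⋆ u1) ⋆ (u2 ⋆ u5)) unparenthesizes to u3 ⋆ u6 ⋆ u4 ⋆ u1 ⋆ u2 ⋆ u5
sorting the factors by input index: u1 ⋆ u2 ⋆ u3 ⋆ u4 ⋆ u5 ⋆ u6


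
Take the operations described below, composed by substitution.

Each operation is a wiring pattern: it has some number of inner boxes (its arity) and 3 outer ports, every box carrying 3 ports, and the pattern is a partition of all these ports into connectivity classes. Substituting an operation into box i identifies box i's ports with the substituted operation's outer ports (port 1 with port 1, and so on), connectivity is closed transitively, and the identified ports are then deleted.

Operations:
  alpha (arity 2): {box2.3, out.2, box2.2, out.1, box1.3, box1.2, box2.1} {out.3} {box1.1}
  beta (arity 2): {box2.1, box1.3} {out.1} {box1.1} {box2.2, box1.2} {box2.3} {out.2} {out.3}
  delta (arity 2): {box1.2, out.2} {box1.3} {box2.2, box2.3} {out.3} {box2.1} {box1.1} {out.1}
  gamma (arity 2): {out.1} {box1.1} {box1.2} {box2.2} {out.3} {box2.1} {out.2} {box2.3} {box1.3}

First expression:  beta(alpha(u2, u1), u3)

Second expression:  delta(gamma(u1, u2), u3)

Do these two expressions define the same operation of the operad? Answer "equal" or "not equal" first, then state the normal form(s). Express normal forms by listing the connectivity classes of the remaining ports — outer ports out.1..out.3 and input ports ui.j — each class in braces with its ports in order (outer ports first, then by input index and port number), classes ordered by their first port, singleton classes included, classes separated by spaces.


Normal form of the first expression: {out.1} {out.2} {out.3} {u1.1, u1.2, u1.3, u2.2, u2.3, u3.2} {u2.1} {u3.1} {u3.3}
Normal form of the second expression: {out.1} {out.2} {out.3} {u1.1} {u1.2} {u1.3} {u2.1} {u2.2} {u2.3} {u3.1} {u3.2, u3.3}
Distinct normal forms: not equal.

not equal: they reduce to {out.1} {out.2} {out.3} {u1.1, u1.2, u1.3, u2.2, u2.3, u3.2} {u2.1} {u3.1} {u3.3} and {out.1} {out.2} {out.3} {u1.1} {u1.2} {u1.3} {u2.1} {u2.2} {u2.3} {u3.1} {u3.2, u3.3}


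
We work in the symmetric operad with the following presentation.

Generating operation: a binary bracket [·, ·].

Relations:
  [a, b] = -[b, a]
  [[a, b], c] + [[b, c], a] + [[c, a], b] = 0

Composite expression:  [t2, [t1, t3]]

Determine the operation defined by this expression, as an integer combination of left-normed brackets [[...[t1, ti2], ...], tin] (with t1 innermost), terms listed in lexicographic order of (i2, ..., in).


-[[t1, t3], t2]

Antisymmetry and Jacobi reduce to t1-anchored left-normed brackets.
Composite bracket: [t2, [t1, t3]]
Each bracket splits as ab - ba, giving 4 signed words (2^2 = 4).
Only words starting with t1 matter:
  t1t3t2 appears with sign -1, giving the term -[[t1, t3], t2]


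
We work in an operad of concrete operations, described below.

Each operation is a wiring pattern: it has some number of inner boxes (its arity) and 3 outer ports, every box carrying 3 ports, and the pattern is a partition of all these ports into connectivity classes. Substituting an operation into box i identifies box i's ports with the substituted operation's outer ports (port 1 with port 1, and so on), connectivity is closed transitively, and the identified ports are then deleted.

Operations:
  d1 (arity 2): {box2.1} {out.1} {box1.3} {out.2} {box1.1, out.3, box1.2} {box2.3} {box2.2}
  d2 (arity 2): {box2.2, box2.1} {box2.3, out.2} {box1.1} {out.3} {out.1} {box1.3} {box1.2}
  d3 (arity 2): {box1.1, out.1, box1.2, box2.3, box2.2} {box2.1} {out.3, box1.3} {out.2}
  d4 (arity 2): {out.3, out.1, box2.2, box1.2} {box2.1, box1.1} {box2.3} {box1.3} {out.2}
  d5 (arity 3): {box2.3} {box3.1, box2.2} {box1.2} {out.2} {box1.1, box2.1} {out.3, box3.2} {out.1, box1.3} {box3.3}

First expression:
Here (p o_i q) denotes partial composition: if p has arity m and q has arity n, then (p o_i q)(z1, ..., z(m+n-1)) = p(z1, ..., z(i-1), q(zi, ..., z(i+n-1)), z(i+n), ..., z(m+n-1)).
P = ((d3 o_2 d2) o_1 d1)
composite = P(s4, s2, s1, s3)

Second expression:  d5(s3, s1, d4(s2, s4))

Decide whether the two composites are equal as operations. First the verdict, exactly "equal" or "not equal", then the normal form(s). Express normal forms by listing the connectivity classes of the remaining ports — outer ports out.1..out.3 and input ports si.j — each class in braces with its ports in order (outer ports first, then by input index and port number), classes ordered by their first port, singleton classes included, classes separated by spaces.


not equal — first {out.1, s3.3} {out.2} {out.3, s4.1, s4.2} {s1.1} {s1.2} {s1.3} {s2.1} {s2.2} {s2.3} {s3.1, s3.2} {s4.3}, second {out.1, s3.3} {out.2} {out.3} {s1.1, s3.1} {s1.2, s2.2, s4.2} {s1.3} {s2.1, s4.1} {s2.3} {s3.2} {s4.3}

In normal form, the first expression is {out.1, s3.3} {out.2} {out.3, s4.1, s4.2} {s1.1} {s1.2} {s1.3} {s2.1} {s2.2} {s2.3} {s3.1, s3.2} {s4.3}
In normal form, the second expression is {out.1, s3.3} {out.2} {out.3} {s1.1, s3.1} {s1.2, s2.2, s4.2} {s1.3} {s2.1, s4.1} {s2.3} {s3.2} {s4.3}
They disagree, so not equal.


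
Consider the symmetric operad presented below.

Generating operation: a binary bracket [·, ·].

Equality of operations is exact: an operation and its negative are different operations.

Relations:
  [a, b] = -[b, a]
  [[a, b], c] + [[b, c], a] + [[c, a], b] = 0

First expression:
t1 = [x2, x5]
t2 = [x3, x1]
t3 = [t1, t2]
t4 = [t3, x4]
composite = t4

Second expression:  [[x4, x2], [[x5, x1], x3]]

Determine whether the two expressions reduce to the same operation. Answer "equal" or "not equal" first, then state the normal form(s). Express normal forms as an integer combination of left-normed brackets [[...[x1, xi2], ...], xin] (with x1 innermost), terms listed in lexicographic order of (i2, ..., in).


not equal — first [[[[x1, x3], x2], x5], x4] - [[[[x1, x3], x5], x2], x4], second -[[[[x1, x5], x3], x2], x4] + [[[[x1, x5], x3], x4], x2]

Reducing the first expression gives [[[[x1, x3], x2], x5], x4] - [[[[x1, x3], x5], x2], x4]
Reducing the second expression gives -[[[[x1, x5], x3], x2], x4] + [[[[x1, x5], x3], x4], x2]
Different reductions; not equal.


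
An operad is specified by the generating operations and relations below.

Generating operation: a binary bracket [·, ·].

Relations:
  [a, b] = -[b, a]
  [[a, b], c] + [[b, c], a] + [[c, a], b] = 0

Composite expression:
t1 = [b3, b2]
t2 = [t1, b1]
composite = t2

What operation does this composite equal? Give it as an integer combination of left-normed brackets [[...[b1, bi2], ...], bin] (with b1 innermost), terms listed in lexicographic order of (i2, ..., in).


Expand each bracket as ab - ba; the b1-initial words give the coefficients.
Composite bracket: [[b3, b2], b1]
The bracket unfolds into 4 signed words via [a, b] = ab - ba (2^2 = 4).
Words beginning with b1 determine it all:
  sign of b1b2b3 is +1, so it contributes +[[b1, b2], b3]
  sign of b1b3b2 is -1, so it contributes -[[b1, b3], b2]

[[b1, b2], b3] - [[b1, b3], b2]


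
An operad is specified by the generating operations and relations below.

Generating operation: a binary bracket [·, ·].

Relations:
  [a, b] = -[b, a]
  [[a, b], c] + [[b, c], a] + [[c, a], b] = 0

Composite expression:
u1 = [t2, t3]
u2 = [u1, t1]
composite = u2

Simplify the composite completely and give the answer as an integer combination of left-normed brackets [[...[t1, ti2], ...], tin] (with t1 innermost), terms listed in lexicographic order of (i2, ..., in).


-[[t1, t2], t3] + [[t1, t3], t2]

In the tensor algebra, words opening t1 carry the t1-anchored form.
Composite bracket: [[t2, t3], t1]
The bracket unfolds into 4 signed words via [a, b] = ab - ba (2^2 = 4).
Words beginning with t1 determine it all:
  word t1t2t3 has sign -1, contributing -[[t1, t2], t3]
  word t1t3t2 has sign +1, contributing +[[t1, t3], t2]


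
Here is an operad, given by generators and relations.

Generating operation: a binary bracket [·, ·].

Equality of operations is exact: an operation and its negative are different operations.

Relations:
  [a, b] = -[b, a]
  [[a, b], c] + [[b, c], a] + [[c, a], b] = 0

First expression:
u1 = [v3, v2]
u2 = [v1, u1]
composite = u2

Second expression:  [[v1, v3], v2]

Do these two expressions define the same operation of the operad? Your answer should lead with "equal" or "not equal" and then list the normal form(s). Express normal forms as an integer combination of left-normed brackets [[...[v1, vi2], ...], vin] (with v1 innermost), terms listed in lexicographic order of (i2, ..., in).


not equal — first -[[v1, v2], v3] + [[v1, v3], v2], second [[v1, v3], v2]

Normal form of the first expression: -[[v1, v2], v3] + [[v1, v3], v2]
Normal form of the second expression: [[v1, v3], v2]
Distinct normal forms: not equal.


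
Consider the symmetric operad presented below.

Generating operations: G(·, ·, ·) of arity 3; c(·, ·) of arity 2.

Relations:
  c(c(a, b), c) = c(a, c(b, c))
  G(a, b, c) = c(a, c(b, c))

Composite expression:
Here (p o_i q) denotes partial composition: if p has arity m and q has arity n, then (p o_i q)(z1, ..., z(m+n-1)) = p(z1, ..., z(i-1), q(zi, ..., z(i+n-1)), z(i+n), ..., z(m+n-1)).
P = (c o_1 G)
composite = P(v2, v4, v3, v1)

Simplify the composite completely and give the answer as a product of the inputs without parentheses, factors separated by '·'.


The c-tree's shape is irrelevant; the v-reading-order decides.
G(v2, v4, v3) spells out as v2 · v4 · v3
c(G(v2, v4, v3), v1) spells out as v2 · v4 · v3 · v1

v2 · v4 · v3 · v1


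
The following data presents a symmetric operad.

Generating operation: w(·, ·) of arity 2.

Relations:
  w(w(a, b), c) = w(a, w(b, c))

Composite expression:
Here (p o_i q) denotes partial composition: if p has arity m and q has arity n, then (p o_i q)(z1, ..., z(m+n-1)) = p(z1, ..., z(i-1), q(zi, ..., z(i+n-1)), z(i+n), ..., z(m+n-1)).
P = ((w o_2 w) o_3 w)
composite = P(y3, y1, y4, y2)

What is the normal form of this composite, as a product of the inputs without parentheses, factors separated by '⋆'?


y3 ⋆ y1 ⋆ y4 ⋆ y2

Associativity of w dissolves the nesting; only the y-input order survives.
w(y4, y2) spells out as y4 ⋆ y2
w(y1, w(y4, y2)) spells out as y1 ⋆ y4 ⋆ y2
w(y3, w(y1, w(y4, y2))) spells out as y3 ⋆ y1 ⋆ y4 ⋆ y2


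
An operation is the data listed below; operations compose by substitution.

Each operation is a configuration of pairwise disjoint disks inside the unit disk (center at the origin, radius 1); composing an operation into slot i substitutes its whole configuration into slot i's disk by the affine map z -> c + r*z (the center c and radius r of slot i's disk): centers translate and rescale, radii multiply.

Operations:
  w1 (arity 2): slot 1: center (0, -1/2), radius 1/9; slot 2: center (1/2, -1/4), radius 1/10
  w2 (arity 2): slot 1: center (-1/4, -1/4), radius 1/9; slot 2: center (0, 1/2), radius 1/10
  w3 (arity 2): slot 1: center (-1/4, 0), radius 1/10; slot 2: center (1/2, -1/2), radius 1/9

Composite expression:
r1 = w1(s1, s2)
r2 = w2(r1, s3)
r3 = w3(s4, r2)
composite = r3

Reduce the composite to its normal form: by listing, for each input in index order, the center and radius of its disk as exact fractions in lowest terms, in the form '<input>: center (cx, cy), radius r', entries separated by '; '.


s1: center (17/36, -173/324), radius 1/729; s2: center (155/324, -43/81), radius 1/810; s3: center (1/2, -4/9), radius 1/90; s4: center (-1/4, 0), radius 1/10

Below w3, radii multiply path by path; the s-disk centers shift.
input s4: applying the 1 nested substitution gives center (-1/4, 0), radius 1/10
input s1: applying the 3 nested substitutions gives center (17/36, -173/324), radius 1/729
input s2: applying the 3 nested substitutions gives center (155/324, -43/81), radius 1/810
input s3: applying the 2 nested substitutions gives center (1/2, -4/9), radius 1/90


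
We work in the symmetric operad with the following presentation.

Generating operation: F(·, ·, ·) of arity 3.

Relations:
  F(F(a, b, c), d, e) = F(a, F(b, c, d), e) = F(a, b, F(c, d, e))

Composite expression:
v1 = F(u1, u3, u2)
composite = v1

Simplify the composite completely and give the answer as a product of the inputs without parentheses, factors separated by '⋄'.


u1 ⋄ u3 ⋄ u2

The F-tree's shape is irrelevant; the u-reading-order decides.
F(u1, u3, u2) unparenthesizes to u1 ⋄ u3 ⋄ u2


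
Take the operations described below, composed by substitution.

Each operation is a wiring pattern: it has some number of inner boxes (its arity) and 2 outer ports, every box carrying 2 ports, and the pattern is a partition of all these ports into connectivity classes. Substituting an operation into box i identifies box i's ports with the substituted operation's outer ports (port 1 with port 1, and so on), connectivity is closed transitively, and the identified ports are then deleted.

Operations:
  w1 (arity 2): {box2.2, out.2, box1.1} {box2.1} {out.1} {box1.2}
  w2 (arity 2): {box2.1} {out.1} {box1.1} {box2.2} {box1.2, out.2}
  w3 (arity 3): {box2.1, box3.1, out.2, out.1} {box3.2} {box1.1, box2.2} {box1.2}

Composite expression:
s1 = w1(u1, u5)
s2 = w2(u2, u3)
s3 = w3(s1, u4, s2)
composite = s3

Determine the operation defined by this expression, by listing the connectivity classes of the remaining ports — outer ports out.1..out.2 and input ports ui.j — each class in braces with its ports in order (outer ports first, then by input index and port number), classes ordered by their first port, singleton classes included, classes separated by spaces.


{out.1, out.2, u4.1} {u1.1, u5.2} {u1.2} {u2.1} {u2.2} {u3.1} {u3.2} {u4.2} {u5.1}

Two ports join when wires chain via w3-identified ports.
after w1, the pattern on (u1, u5) reads {out.1} {out.2, u1.1, u5.2} {u1.2} {u5.1} (out.j = its outer ports)
after w2, the pattern on (u2, u3) reads {out.1} {out.2, u2.2} {u2.1} {u3.1} {u3.2} (out.j = its outer ports)
after w3, the pattern on (u1, u5, u4, u2, u3) reads {out.1, out.2, u4.1} {u1.1, u5.2} {u1.2} {u2.1} {u2.2} {u3.1} {u3.2} {u4.2} {u5.1} (out.j = its outer ports)


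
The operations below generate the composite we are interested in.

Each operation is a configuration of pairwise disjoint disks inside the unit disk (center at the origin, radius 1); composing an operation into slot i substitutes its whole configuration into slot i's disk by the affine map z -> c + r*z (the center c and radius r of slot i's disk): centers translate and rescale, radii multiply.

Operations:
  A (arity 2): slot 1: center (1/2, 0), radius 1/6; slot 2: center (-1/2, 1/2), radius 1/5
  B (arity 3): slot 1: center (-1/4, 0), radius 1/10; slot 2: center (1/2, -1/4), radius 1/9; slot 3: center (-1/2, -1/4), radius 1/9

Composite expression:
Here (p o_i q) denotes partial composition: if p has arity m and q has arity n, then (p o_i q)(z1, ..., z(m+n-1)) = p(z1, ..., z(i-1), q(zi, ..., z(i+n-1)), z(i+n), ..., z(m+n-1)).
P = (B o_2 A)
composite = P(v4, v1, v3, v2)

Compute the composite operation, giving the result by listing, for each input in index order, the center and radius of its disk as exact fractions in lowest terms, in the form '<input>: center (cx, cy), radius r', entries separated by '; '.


Affine substitution under B: radii multiply and v-centers shift.
input v4: applying the 1 nested substitution gives center (-1/4, 0), radius 1/10
input v1: applying the 2 nested substitutions gives center (5/9, -1/4), radius 1/54
input v3: applying the 2 nested substitutions gives center (4/9, -7/36), radius 1/45
input v2: applying the 1 nested substitution gives center (-1/2, -1/4), radius 1/9

v1: center (5/9, -1/4), radius 1/54; v2: center (-1/2, -1/4), radius 1/9; v3: center (4/9, -7/36), radius 1/45; v4: center (-1/4, 0), radius 1/10


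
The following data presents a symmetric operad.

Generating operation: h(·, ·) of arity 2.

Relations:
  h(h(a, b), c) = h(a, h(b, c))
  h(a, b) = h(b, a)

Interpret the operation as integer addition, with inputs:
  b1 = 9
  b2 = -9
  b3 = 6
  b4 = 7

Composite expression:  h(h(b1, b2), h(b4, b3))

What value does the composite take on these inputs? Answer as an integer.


13

h(b1, b2) = 0
h(b4, b3) = 13
h(h(b1, b2), h(b4, b3)) = 13


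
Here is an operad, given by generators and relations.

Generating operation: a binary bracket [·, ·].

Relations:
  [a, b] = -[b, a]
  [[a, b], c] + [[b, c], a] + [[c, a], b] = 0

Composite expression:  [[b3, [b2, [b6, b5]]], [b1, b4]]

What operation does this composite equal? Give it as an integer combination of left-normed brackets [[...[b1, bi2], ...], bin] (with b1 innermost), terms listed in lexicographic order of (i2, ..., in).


-[[[[[b1, b4], b2], b5], b6], b3] + [[[[[b1, b4], b2], b6], b5], b3] + [[[[[b1, b4], b3], b2], b5], b6] - [[[[[b1, b4], b3], b2], b6], b5] - [[[[[b1, b4], b3], b5], b6], b2] + [[[[[b1, b4], b3], b6], b5], b2] + [[[[[b1, b4], b5], b6], b2], b3] - [[[[[b1, b4], b6], b5], b2], b3]

A multilinear Lie element is pinned by b1-initial words (b1 innermost).
Composite bracket: [[b3, [b2, [b6, b5]]], [b1, b4]]
Each bracket splits as ab - ba, giving 32 signed words (2^5 = 32).
Collect the words opening with b1:
  b1b4b2b5b6b3 (sign -1) contributes -[[[[[b1, b4], b2], b5], b6], b3]
  b1b4b2b6b5b3 (sign +1) contributes +[[[[[b1, b4], b2], b6], b5], b3]
  b1b4b3b2b5b6 (sign +1) contributes +[[[[[b1, b4], b3], b2], b5], b6]
  b1b4b3b2b6b5 (sign -1) contributes -[[[[[b1, b4], b3], b2], b6], b5]
  b1b4b3b5b6b2 (sign -1) contributes -[[[[[b1, b4], b3], b5], b6], b2]
  b1b4b3b6b5b2 (sign +1) contributes +[[[[[b1, b4], b3], b6], b5], b2]
  b1b4b5b6b2b3 (sign +1) contributes +[[[[[b1, b4], b5], b6], b2], b3]
  b1b4b6b5b2b3 (sign -1) contributes -[[[[[b1, b4], b6], b5], b2], b3]


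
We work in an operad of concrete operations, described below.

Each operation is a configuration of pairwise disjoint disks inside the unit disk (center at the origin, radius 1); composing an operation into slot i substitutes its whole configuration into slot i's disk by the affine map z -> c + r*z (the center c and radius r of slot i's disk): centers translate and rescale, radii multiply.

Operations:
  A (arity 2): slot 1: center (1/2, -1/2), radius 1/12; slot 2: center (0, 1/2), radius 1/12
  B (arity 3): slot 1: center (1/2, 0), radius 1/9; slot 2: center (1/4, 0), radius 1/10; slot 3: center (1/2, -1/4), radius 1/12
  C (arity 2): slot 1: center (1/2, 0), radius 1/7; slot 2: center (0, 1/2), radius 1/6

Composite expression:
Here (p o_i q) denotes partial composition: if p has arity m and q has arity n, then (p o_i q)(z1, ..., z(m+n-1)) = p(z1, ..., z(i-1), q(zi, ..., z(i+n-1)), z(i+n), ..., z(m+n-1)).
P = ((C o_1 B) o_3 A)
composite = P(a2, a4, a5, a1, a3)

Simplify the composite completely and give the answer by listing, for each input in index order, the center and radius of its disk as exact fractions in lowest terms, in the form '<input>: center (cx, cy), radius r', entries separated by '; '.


Affine substitution under C: radii multiply and a-centers shift.
tracing a2 down its 2-map path: center (4/7, 0), radius 1/63
tracing a4 down its 2-map path: center (15/28, 0), radius 1/70
tracing a5 down its 3-map path: center (97/168, -1/24), radius 1/1008
tracing a1 down its 3-map path: center (4/7, -5/168), radius 1/1008
tracing a3 down its 1-map path: center (0, 1/2), radius 1/6

a1: center (4/7, -5/168), radius 1/1008; a2: center (4/7, 0), radius 1/63; a3: center (0, 1/2), radius 1/6; a4: center (15/28, 0), radius 1/70; a5: center (97/168, -1/24), radius 1/1008


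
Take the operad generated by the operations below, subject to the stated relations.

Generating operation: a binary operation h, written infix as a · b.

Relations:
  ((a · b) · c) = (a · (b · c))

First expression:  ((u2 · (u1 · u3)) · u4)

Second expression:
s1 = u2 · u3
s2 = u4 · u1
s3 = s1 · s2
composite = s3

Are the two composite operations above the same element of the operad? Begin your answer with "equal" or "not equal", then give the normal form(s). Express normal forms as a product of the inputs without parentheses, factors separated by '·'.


not equal — first u2 · u1 · u3 · u4, second u2 · u3 · u4 · u1


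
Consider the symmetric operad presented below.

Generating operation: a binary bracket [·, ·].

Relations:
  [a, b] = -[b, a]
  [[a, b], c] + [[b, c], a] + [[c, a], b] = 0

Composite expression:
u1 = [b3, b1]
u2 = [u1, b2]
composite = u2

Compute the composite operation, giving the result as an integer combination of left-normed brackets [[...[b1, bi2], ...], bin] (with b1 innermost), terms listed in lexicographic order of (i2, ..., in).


-[[b1, b3], b2]

Skip Jacobi rewriting: expand, keep b1-initial words, read off terms.
Composite bracket: [[b3, b1], b2]
Expanding via [a, b] = ab - ba: 4 signed words (2^2 = 4).
Words beginning with b1 determine it all:
  b1b3b2 (sign -1) contributes -[[b1, b3], b2]


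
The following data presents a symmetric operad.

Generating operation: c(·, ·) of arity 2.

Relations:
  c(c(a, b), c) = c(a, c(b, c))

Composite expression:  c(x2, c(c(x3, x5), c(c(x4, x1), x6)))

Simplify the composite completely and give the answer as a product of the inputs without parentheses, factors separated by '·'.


x2 · x3 · x5 · x4 · x1 · x6

All parenthesizations of c agree; list the x-inputs left to right.
c(x3, x5) unparenthesizes to x3 · x5
c(x4, x1) unparenthesizes to x4 · x1
c(c(x4, x1), x6) unparenthesizes to x4 · x1 · x6
c(c(x3, x5), c(c(x4, x1), x6)) unparenthesizes to x3 · x5 · x4 · x1 · x6
c(x2, c(c(x3, x5), c(c(x4, x1), x6))) unparenthesizes to x2 · x3 · x5 · x4 · x1 · x6


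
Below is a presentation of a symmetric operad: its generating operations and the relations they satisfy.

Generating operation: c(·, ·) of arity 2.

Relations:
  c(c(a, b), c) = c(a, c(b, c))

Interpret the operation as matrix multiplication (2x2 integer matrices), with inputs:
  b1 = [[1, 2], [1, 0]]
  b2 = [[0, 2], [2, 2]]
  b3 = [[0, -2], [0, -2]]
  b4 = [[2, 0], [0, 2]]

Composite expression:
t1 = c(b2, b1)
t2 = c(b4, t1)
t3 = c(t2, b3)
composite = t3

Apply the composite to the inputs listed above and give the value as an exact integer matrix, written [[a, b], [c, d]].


[[0, -8], [0, -32]]

c(b2, b1) = [[2, 0], [4, 4]]
c(b4, c(b2, b1)) = [[4, 0], [8, 8]]
c(c(b4, c(b2, b1)), b3) = [[0, -8], [0, -32]]


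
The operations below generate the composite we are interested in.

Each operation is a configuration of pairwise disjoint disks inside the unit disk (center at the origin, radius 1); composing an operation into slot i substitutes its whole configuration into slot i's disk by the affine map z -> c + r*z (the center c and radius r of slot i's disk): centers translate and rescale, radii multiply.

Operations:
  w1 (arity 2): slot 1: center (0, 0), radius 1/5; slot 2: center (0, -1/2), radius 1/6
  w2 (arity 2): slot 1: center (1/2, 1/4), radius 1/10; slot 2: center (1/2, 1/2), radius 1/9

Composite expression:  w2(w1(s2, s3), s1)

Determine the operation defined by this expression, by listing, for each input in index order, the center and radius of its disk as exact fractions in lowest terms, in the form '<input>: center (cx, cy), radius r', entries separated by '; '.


s1: center (1/2, 1/2), radius 1/9; s2: center (1/2, 1/4), radius 1/50; s3: center (1/2, 1/5), radius 1/60

Only the slot chain above each s matters under w2; compose those maps.
for s2, the 2-step affine chain lands on center (1/2, 1/4), radius 1/50
for s3, the 2-step affine chain lands on center (1/2, 1/5), radius 1/60
for s1, the 1-step affine chain lands on center (1/2, 1/2), radius 1/9


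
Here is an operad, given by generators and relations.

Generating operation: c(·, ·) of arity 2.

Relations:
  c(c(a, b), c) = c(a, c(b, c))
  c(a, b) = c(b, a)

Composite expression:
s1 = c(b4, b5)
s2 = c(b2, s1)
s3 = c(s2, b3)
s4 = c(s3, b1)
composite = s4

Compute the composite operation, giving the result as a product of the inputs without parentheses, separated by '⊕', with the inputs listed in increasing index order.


Shape and order are irrelevant to c; the b-input set decides.
c(b4, b5) spells out as b4 ⊕ b5
c(b2, c(b4, b5)) spells out as b2 ⊕ b4 ⊕ b5
c(c(b2, c(b4, b5)), b3) spells out as b2 ⊕ b4 ⊕ b5 ⊕ b3
c(c(c(b2, c(b4, b5)), b3), b1) spells out as b2 ⊕ b4 ⊕ b5 ⊕ b3 ⊕ b1
sorting the factors by input index: b1 ⊕ b2 ⊕ b3 ⊕ b4 ⊕ b5

b1 ⊕ b2 ⊕ b3 ⊕ b4 ⊕ b5


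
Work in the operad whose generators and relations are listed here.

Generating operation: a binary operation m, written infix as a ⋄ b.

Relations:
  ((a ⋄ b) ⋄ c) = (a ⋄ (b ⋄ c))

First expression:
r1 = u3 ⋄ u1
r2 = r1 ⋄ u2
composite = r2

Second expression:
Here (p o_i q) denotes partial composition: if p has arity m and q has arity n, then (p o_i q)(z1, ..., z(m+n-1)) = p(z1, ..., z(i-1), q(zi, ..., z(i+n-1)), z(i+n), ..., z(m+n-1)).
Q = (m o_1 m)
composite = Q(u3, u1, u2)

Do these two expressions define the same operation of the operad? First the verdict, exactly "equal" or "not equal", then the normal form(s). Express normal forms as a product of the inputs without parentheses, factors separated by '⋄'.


equal; both compose to u3 ⋄ u1 ⋄ u2

In normal form, the first expression is u3 ⋄ u1 ⋄ u2
In normal form, the second expression is u3 ⋄ u1 ⋄ u2
The normal forms match — equal.


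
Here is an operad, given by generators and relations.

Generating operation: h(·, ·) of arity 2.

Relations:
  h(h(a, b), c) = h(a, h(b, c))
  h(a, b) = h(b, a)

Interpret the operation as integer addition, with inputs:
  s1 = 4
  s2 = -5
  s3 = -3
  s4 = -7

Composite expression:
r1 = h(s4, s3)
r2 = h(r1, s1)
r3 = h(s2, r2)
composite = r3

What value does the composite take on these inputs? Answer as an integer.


-11

h(s4, s3) = -10
h(h(s4, s3), s1) = -6
h(s2, h(h(s4, s3), s1)) = -11


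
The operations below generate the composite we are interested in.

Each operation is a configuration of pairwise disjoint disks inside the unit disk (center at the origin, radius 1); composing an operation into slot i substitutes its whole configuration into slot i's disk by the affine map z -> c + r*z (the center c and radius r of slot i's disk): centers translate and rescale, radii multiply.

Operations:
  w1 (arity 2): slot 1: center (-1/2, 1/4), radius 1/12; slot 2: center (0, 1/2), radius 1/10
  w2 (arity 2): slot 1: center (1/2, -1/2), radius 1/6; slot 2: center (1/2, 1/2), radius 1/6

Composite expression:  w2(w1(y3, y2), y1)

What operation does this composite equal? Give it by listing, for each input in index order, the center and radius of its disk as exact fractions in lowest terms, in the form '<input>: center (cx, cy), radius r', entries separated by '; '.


y1: center (1/2, 1/2), radius 1/6; y2: center (1/2, -5/12), radius 1/60; y3: center (5/12, -11/24), radius 1/72

Only the slot chain above each y matters under w2; compose those maps.
input y3: composing its 2 substitution steps yields center (5/12, -11/24), radius 1/72
input y2: composing its 2 substitution steps yields center (1/2, -5/12), radius 1/60
input y1: composing its 1 substitution step yields center (1/2, 1/2), radius 1/6
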